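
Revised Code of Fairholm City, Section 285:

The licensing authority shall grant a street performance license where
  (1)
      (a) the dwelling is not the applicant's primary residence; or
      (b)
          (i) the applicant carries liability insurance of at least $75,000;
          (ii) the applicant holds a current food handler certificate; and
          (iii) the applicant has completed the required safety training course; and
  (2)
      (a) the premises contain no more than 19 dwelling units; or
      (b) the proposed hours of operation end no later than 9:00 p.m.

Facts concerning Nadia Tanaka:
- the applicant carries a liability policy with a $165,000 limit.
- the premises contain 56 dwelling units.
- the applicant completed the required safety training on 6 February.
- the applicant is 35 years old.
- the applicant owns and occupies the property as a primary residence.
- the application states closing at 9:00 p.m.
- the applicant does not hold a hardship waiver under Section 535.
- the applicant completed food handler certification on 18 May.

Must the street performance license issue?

(a) not (primary residence) — not satisfied.
(i) insurance ≥ $75,000 — holds.
(ii) food handler cert. — satisfied.
(iii) safety training — holds.
(b): T AND T AND T → true.
(1): F OR T → true.
(a) ≤ 19 units — not satisfied.
(b) closes by 9 p.m. — holds.
(2) = F OR T = true.
So Overall is satisfied (T AND T).

Yes — granted.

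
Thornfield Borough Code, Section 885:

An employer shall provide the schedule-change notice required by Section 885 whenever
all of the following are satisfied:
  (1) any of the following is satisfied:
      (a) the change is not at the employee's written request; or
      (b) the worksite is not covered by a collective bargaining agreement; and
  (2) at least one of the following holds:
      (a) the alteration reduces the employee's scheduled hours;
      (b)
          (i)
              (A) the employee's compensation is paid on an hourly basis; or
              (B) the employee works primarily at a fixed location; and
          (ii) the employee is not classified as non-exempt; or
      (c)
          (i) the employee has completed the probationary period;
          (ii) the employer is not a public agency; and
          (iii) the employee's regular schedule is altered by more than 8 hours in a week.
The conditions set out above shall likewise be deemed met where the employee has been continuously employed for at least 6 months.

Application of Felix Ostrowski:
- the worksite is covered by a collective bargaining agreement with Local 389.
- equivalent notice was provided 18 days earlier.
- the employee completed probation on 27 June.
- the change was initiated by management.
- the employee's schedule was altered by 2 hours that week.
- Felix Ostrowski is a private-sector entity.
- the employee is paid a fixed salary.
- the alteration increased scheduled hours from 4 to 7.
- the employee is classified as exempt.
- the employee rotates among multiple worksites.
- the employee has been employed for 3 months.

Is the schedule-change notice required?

No — not required.

(a) not employee-requested — holds.
(b) no CBA — not satisfied.
(1): T OR F → true.
(a) hours reduced — not satisfied.
(A) hourly-paid — fails.
(B) fixed location — fails.
(i): F OR F → false.
(ii) not (non-exempt) — met.
(b): F AND T → false.
(i) past probation — satisfied.
(ii) not (public agency) — holds.
(iii) schedule shift > 8h — not satisfied.
So (c) is not satisfied (T AND T AND F).
(2) = F OR F OR F = false.
So Overall is not satisfied (T AND F).
Exception (tenure ≥ 6 mo.) — not satisfied.
Result: main false OR exception false → false.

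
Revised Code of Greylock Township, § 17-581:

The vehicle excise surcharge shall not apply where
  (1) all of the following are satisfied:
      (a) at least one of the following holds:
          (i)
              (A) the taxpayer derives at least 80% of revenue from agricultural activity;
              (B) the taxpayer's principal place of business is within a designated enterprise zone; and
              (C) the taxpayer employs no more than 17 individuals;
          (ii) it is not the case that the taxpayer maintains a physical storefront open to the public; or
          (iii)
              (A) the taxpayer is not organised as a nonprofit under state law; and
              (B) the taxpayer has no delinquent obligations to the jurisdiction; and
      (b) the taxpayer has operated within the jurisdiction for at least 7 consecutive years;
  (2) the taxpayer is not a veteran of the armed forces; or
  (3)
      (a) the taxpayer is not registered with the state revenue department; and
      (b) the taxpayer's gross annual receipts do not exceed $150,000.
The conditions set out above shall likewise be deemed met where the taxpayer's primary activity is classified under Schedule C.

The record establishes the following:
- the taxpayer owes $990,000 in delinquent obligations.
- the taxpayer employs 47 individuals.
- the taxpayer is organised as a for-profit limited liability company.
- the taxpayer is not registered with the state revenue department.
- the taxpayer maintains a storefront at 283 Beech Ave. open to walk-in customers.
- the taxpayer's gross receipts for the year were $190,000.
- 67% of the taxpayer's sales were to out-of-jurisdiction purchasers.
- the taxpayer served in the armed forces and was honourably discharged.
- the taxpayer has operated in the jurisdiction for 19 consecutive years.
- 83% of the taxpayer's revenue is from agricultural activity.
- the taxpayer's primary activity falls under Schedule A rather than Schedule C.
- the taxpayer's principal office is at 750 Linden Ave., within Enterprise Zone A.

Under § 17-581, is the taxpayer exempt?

(A) ≥80% agricultural — satisfied.
(B) in enterprise zone — met.
(C) ≤ 17 employees — fails.
(i) = T AND T AND F = false.
(ii) not (has storefront) — fails.
(A) not (nonprofit) — satisfied.
(B) no delinquency — not met.
(iii) = T AND F = false.
(a) = F OR F OR F = false.
(b) ≥ 7 yrs in jurisdiction — met.
(1): F AND T → false.
(2) not (veteran) — fails.
(a) not (state-registered) — met.
(b) receipts ≤ $150,000 — not met.
So (3) is not satisfied (T AND F).
Overall = F OR F OR F = false.
Exception (Schedule C activity) — not satisfied.
Result: main false OR exception false → false.

No — not exempt.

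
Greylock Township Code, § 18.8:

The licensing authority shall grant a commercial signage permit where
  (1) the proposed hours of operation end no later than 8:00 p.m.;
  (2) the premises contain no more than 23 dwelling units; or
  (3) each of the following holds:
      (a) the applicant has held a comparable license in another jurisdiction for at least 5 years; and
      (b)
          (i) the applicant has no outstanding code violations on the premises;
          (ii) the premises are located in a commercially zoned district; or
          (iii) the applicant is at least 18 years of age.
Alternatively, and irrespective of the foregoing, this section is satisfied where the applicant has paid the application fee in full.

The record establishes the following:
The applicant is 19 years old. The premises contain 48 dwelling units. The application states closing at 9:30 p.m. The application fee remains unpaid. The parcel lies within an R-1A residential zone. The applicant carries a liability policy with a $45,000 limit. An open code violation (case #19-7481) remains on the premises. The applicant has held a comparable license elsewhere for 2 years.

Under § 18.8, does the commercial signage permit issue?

(1) closes by 8 p.m. — not met.
(2) ≤ 23 units — fails.
(a) prior license ≥ 5 yr — not met.
(i) no code violations — not met.
(ii) commercially zoned — not satisfied.
(iii) age ≥ 18 — satisfied.
(b) = F OR F OR T = true.
So (3) is not satisfied (F AND T).
Overall: F OR F OR F → false.
Exception (fee paid) — not satisfied.
Result: main false OR exception false → false.

No — denied.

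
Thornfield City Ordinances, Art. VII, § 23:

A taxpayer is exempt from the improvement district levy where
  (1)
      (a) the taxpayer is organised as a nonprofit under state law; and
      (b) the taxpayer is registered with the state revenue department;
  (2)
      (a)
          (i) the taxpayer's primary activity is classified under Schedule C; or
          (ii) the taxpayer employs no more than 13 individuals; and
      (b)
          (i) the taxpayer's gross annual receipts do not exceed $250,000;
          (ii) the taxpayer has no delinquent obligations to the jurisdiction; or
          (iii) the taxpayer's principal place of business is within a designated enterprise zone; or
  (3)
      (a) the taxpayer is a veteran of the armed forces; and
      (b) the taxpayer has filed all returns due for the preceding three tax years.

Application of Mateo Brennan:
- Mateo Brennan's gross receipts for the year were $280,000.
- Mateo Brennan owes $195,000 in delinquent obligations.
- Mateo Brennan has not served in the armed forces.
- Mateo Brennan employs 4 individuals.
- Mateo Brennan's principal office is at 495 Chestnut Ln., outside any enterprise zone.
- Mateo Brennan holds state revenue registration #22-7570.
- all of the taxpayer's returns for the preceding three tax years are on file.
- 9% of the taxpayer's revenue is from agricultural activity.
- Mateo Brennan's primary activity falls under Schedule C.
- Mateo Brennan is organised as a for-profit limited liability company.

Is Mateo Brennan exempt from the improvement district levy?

(a) nonprofit — not met.
(b) state-registered — met.
So (1) is not satisfied (F AND T).
(i) Schedule C activity — met.
(ii) ≤ 13 employees — satisfied.
(a): T OR T → true.
(i) receipts ≤ $250,000 — fails.
(ii) no delinquency — not met.
(iii) in enterprise zone — not met.
So (b) is not satisfied (F OR F OR F).
(2) = T AND F = false.
(a) veteran — not satisfied.
(b) returns current — met.
(3) = F AND T = false.
Overall: F OR F OR F → false.

No — not exempt.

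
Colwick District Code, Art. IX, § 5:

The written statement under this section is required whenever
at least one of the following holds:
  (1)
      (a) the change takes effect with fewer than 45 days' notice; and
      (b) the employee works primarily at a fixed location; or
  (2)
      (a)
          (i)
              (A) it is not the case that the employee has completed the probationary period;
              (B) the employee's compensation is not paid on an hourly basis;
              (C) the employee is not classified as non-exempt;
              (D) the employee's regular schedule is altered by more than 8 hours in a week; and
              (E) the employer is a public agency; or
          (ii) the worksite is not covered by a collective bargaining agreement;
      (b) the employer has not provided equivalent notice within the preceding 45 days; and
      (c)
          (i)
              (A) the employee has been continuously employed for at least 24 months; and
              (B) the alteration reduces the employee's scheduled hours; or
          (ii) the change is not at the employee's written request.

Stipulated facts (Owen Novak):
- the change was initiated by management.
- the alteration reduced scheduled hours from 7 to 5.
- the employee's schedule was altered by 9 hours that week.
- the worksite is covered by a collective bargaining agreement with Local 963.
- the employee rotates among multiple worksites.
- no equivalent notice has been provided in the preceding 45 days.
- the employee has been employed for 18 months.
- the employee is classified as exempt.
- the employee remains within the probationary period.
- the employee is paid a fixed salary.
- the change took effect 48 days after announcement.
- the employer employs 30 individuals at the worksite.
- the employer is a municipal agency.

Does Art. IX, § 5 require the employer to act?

Yes — required.

(a) < 45 days' notice — not satisfied.
(b) fixed location — fails.
(1): F AND F → false.
(A) not (past probation) — satisfied.
(B) not (hourly-paid) — met.
(C) not (non-exempt) — satisfied.
(D) schedule shift > 8h — holds.
(E) public agency — holds.
(i) = T AND T AND T AND T AND T = true.
(ii) no CBA — not satisfied.
(a): T OR F → true.
(b) no recent notice — met.
(A) tenure ≥ 24 mo. — not met.
(B) hours reduced — met.
So (i) is not satisfied (F AND T).
(ii) not employee-requested — holds.
(c) = F OR T = true.
So (2) is satisfied (T AND T AND T).
So Overall is satisfied (F OR T).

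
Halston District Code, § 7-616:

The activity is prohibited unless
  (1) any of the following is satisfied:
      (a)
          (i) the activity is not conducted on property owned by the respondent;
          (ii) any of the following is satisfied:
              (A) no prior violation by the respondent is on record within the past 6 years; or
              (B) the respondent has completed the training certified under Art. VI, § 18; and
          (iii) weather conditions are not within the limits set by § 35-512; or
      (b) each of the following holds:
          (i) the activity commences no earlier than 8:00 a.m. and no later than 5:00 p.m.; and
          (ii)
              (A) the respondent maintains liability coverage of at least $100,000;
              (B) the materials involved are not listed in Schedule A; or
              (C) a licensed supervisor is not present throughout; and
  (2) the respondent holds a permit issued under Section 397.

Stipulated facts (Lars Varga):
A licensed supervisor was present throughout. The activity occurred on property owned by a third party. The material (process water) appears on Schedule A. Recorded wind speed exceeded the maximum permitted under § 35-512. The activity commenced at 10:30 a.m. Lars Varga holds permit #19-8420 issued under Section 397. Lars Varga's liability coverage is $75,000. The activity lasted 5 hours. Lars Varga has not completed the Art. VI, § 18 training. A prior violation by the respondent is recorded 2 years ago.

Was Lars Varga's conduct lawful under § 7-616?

No — unlawful.

(i) not (own property) — holds.
(A) no prior violation — not met.
(B) training certified — not met.
So (ii) is not satisfied (F OR F).
(iii) not (weather ok) — satisfied.
(a) = T AND F AND T = false.
(i) start within hours — holds.
(A) coverage ≥ $100,000 — not satisfied.
(B) not (Schedule A material) — fails.
(C) not (supervisor present) — not satisfied.
(ii): F OR F OR F → false.
(b) = T AND F = false.
(1): F OR F → false.
(2) holds permit — met.
So Overall is not satisfied (F AND T).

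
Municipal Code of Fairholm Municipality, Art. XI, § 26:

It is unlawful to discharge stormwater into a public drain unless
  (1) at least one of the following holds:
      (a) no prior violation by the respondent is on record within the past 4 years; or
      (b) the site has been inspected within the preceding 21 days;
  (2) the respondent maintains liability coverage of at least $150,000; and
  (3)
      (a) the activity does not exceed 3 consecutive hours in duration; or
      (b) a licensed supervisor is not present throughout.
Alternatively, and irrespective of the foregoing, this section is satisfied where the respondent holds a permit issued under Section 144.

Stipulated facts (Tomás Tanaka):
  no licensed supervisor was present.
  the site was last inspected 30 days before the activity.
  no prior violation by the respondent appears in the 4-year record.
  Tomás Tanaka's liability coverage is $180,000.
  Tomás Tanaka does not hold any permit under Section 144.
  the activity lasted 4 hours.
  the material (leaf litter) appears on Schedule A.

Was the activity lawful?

Yes — lawful.

(a) no prior violation — holds.
(b) site inspected — fails.
So (1) is satisfied (T OR F).
(2) coverage ≥ $150,000 — met.
(a) ≤ 3 hrs duration — fails.
(b) not (supervisor present) — met.
So (3) is satisfied (F OR T).
So Overall is satisfied (T AND T AND T).
Exception (holds permit) — not satisfied.
Result: main true OR exception false → true.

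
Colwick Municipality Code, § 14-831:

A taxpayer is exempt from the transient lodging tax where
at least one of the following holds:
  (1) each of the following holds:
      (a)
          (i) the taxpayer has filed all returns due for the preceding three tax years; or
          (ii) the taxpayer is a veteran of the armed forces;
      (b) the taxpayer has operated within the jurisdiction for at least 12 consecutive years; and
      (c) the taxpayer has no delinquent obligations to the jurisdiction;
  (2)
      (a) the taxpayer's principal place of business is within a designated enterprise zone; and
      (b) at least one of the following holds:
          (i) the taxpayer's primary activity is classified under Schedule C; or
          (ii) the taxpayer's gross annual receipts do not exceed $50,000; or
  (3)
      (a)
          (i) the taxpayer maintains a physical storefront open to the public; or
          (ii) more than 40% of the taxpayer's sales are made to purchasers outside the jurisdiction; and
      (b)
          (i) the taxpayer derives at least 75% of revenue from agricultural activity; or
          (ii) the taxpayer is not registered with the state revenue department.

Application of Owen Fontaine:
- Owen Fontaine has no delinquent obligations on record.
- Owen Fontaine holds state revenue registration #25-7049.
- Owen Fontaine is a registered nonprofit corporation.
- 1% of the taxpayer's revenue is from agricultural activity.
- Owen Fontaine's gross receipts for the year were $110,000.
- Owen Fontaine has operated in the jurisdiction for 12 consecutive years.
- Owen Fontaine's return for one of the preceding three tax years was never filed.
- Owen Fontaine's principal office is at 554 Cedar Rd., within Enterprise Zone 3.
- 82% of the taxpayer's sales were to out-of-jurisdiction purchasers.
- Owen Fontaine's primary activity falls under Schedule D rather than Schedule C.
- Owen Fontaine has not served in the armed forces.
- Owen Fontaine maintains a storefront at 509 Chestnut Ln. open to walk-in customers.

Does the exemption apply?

No — not exempt.

(i) returns current — not met.
(ii) veteran — not met.
(a) = F OR F = false.
(b) ≥ 12 yrs in jurisdiction — holds.
(c) no delinquency — holds.
So (1) is not satisfied (F AND T AND T).
(a) in enterprise zone — holds.
(i) Schedule C activity — not met.
(ii) receipts ≤ $50,000 — fails.
(b): F OR F → false.
(2): T AND F → false.
(i) has storefront — holds.
(ii) >40% out-of-jur. sales — holds.
So (a) is satisfied (T OR T).
(i) ≥75% agricultural — fails.
(ii) not (state-registered) — not met.
(b): F OR F → false.
(3): T AND F → false.
Overall = F OR F OR F = false.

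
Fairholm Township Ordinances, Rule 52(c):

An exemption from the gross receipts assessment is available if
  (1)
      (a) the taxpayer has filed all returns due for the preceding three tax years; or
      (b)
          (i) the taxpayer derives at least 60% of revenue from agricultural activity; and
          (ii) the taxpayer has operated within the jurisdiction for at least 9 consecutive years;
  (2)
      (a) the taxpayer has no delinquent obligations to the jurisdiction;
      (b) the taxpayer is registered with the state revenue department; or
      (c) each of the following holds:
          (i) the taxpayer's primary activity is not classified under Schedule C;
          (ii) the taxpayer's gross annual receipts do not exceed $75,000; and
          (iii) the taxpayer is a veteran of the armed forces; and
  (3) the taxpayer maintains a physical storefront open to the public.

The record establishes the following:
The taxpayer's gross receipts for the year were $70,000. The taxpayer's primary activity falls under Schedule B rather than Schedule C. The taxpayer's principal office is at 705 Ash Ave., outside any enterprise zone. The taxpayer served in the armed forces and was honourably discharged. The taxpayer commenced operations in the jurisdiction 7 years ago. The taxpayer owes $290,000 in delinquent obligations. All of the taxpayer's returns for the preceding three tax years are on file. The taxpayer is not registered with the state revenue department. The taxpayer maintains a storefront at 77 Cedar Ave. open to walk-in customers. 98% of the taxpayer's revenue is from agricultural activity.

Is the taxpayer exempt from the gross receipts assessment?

(a) returns current — satisfied.
(i) ≥60% agricultural — holds.
(ii) ≥ 9 yrs in jurisdiction — not satisfied.
(b) = T AND F = false.
(1) = T OR F = true.
(a) no delinquency — not satisfied.
(b) state-registered — not satisfied.
(i) not (Schedule C activity) — holds.
(ii) receipts ≤ $75,000 — holds.
(iii) veteran — met.
(c): T AND T AND T → true.
(2) = F OR F OR T = true.
(3) has storefront — met.
So Overall is satisfied (T AND T AND T).

Yes — exempt.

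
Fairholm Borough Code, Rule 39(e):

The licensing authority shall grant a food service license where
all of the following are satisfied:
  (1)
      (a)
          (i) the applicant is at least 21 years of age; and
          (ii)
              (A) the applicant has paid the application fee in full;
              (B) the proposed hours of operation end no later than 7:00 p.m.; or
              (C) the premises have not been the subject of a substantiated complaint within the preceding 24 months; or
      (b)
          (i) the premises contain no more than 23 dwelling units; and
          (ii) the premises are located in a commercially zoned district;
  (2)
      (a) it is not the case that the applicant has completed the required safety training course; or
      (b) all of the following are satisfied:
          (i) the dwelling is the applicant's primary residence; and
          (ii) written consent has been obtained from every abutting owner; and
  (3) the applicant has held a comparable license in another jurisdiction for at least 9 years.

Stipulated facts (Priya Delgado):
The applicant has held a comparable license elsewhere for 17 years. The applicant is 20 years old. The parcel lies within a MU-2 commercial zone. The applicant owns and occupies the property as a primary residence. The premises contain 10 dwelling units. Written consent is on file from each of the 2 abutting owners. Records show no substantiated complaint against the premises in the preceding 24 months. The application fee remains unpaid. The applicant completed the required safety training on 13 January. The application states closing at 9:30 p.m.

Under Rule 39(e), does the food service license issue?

Yes — granted.

(i) age ≥ 21 — fails.
(A) fee paid — not met.
(B) closes by 7 p.m. — fails.
(C) no complaint in 24 mo. — satisfied.
(ii): F OR F OR T → true.
(a) = F AND T = false.
(i) ≤ 23 units — met.
(ii) commercially zoned — satisfied.
So (b) is satisfied (T AND T).
(1) = F OR T = true.
(a) not (safety training) — not met.
(i) primary residence — met.
(ii) all abutters consent — holds.
So (b) is satisfied (T AND T).
(2): F OR T → true.
(3) prior license ≥ 9 yr — met.
Overall = T AND T AND T = true.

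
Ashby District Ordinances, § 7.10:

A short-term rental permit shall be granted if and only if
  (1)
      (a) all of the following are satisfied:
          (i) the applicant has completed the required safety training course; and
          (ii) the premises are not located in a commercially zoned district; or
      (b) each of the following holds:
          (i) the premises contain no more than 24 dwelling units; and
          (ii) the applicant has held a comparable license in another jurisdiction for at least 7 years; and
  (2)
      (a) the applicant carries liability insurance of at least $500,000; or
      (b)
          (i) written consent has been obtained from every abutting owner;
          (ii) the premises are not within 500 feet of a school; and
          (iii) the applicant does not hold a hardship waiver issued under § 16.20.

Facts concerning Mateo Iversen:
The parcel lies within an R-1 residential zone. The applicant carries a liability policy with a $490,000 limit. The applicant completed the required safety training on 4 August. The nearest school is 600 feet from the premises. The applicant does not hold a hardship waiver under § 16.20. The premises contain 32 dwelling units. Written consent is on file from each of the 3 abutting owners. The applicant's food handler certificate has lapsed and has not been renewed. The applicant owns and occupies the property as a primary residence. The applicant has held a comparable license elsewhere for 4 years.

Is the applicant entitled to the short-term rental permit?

(i) safety training — met.
(ii) not (commercially zoned) — holds.
(a) = T AND T = true.
(i) ≤ 24 units — fails.
(ii) prior license ≥ 7 yr — not satisfied.
(b): F AND F → false.
(1) = T OR F = true.
(a) insurance ≥ $500,000 — fails.
(i) all abutters consent — satisfied.
(ii) ≥500 ft from school — met.
(iii) not (hardship waiver) — satisfied.
(b): T AND T AND T → true.
So (2) is satisfied (F OR T).
Overall: T AND T → true.

Yes — granted.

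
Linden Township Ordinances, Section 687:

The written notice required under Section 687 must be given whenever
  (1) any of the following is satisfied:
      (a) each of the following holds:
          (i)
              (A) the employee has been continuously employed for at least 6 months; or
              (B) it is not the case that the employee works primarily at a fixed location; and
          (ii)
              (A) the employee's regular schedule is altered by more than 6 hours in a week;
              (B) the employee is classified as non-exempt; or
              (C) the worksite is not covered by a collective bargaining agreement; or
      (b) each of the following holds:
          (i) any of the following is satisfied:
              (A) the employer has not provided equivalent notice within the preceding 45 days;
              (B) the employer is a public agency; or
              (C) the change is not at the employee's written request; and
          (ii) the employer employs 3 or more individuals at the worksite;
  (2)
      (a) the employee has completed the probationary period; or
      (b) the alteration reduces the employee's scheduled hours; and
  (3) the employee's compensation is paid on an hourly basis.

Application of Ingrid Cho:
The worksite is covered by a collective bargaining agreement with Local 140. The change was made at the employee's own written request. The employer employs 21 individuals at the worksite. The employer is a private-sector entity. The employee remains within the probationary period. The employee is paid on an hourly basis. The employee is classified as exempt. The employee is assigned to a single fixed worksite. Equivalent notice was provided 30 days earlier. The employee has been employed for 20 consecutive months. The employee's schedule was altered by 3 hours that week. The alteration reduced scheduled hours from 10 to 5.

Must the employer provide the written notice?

(A) tenure ≥ 6 mo. — satisfied.
(B) not (fixed location) — not satisfied.
(i) = T OR F = true.
(A) schedule shift > 6h — fails.
(B) non-exempt — not satisfied.
(C) no CBA — not met.
(ii) = F OR F OR F = false.
(a): T AND F → false.
(A) no recent notice — not satisfied.
(B) public agency — not satisfied.
(C) not employee-requested — not met.
So (i) is not satisfied (F OR F OR F).
(ii) ≥ 3 at site — met.
So (b) is not satisfied (F AND T).
(1) = F OR F = false.
(a) past probation — not satisfied.
(b) hours reduced — satisfied.
(2): F OR T → true.
(3) hourly-paid — holds.
Overall = F AND T AND T = false.

No — not required.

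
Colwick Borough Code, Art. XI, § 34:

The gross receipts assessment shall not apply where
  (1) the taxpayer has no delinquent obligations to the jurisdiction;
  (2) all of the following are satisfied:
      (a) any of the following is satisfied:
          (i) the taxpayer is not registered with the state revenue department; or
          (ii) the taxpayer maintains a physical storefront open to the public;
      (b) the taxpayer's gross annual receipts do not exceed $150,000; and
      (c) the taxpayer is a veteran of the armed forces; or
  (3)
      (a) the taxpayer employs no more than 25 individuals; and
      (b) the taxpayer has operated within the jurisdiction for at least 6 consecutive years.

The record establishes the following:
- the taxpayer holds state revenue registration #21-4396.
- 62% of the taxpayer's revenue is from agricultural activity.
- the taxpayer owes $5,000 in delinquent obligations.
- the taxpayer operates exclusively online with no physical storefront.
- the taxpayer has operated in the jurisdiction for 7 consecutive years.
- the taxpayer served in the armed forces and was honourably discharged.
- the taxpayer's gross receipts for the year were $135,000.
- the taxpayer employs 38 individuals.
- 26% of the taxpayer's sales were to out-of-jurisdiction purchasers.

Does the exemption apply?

(1) no delinquency — not satisfied.
(i) not (state-registered) — fails.
(ii) has storefront — not met.
So (a) is not satisfied (F OR F).
(b) receipts ≤ $150,000 — holds.
(c) veteran — met.
So (2) is not satisfied (F AND T AND T).
(a) ≤ 25 employees — not met.
(b) ≥ 6 yrs in jurisdiction — met.
(3) = F AND T = false.
So Overall is not satisfied (F OR F OR F).

No — not exempt.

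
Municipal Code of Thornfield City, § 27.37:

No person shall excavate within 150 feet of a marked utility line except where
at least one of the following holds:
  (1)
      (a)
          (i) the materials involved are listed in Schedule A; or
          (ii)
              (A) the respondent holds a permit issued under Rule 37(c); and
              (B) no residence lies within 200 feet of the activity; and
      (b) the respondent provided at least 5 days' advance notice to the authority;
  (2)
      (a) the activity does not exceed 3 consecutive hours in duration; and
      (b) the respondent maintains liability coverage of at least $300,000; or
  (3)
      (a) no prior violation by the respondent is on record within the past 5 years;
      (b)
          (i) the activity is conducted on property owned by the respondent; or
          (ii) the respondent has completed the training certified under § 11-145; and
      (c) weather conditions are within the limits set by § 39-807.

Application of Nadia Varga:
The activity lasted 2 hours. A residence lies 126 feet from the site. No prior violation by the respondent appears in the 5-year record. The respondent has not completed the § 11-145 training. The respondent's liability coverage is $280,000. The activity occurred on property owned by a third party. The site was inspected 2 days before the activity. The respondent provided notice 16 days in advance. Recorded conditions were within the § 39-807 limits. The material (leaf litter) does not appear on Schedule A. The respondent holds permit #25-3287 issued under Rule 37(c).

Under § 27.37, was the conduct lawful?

No — unlawful.

(i) Schedule A material — not satisfied.
(A) holds permit — holds.
(B) no residence in 200 ft — fails.
(ii): T AND F → false.
(a) = F OR F = false.
(b) ≥5 days' notice — satisfied.
(1): F AND T → false.
(a) ≤ 3 hrs duration — holds.
(b) coverage ≥ $300,000 — not met.
(2) = T AND F = false.
(a) no prior violation — met.
(i) own property — not met.
(ii) training certified — not met.
(b): F OR F → false.
(c) weather ok — met.
(3) = T AND F AND T = false.
So Overall is not satisfied (F OR F OR F).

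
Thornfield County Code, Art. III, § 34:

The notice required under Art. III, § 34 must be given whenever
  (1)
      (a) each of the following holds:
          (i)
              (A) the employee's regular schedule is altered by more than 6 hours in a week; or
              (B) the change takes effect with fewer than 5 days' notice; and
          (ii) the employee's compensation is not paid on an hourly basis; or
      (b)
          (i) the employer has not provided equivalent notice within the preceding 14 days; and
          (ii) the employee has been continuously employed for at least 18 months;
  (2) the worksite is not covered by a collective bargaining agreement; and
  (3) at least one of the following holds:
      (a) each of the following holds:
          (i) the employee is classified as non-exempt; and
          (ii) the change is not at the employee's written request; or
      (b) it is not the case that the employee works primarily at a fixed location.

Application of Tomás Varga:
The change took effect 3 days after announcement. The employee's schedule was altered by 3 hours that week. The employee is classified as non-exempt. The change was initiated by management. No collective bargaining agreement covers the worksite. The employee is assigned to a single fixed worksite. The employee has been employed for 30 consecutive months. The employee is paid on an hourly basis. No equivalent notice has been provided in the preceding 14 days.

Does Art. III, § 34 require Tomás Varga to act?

Yes — required.

(A) schedule shift > 6h — not satisfied.
(B) < 5 days' notice — met.
(i): F OR T → true.
(ii) not (hourly-paid) — not satisfied.
(a): T AND F → false.
(i) no recent notice — met.
(ii) tenure ≥ 18 mo. — met.
So (b) is satisfied (T AND T).
So (1) is satisfied (F OR T).
(2) no CBA — satisfied.
(i) non-exempt — met.
(ii) not employee-requested — satisfied.
(a): T AND T → true.
(b) not (fixed location) — not satisfied.
(3): T OR F → true.
Overall: T AND T AND T → true.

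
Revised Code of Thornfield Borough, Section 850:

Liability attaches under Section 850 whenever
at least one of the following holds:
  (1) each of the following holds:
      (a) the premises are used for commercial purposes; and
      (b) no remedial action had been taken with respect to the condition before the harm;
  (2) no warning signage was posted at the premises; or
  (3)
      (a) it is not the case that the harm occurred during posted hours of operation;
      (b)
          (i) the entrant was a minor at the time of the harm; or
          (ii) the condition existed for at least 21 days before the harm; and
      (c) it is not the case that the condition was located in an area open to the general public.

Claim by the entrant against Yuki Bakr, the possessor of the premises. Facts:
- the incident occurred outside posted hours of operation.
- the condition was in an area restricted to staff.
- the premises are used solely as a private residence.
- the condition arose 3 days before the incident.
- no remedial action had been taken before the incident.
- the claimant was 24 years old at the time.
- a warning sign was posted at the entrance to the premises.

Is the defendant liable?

(a) commercial use — not met.
(b) no remedial action — met.
(1): F AND T → false.
(2) no signage posted — fails.
(a) not (during posted hours) — satisfied.
(i) entrant a minor — fails.
(ii) condition ≥21 days old — not satisfied.
So (b) is not satisfied (F OR F).
(c) not (public area) — holds.
So (3) is not satisfied (T AND F AND T).
Overall: F OR F OR F → false.

No — not liable.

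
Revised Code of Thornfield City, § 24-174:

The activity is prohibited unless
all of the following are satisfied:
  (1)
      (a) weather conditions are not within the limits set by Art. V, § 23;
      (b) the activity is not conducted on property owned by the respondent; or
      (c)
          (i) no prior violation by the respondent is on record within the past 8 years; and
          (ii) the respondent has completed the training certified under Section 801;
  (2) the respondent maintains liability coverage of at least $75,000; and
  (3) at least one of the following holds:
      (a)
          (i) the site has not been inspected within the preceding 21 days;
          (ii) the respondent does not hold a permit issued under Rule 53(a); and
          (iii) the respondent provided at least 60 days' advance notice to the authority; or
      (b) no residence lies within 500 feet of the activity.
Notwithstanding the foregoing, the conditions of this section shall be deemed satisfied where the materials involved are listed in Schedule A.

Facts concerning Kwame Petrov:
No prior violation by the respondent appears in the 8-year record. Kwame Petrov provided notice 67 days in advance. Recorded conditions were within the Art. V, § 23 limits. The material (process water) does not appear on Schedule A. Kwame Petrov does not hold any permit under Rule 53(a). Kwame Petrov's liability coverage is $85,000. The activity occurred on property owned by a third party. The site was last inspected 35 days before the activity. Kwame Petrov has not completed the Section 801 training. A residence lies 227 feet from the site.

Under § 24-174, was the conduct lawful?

Yes — lawful.

(a) not (weather ok) — not met.
(b) not (own property) — holds.
(i) no prior violation — holds.
(ii) training certified — not satisfied.
(c): T AND F → false.
(1) = F OR T OR F = true.
(2) coverage ≥ $75,000 — met.
(i) not (site inspected) — satisfied.
(ii) not (holds permit) — satisfied.
(iii) ≥60 days' notice — met.
(a) = T AND T AND T = true.
(b) no residence in 500 ft — fails.
So (3) is satisfied (T OR F).
Overall = T AND T AND T = true.
Exception (Schedule A material) — not satisfied.
Result: main true OR exception false → true.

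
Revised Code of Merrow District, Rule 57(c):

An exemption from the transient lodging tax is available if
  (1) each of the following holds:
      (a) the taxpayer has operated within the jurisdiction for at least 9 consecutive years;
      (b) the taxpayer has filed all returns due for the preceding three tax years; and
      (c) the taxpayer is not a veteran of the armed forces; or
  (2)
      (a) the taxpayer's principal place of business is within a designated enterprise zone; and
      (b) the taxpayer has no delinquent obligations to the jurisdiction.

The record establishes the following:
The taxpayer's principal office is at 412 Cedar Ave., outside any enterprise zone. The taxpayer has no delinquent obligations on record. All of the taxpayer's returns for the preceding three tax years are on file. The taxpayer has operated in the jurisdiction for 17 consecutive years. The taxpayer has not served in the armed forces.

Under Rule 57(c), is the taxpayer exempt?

(a) ≥ 9 yrs in jurisdiction — satisfied.
(b) returns current — holds.
(c) not (veteran) — satisfied.
(1): T AND T AND T → true.
(a) in enterprise zone — not satisfied.
(b) no delinquency — holds.
(2): F AND T → false.
So Overall is satisfied (T OR F).

Yes — exempt.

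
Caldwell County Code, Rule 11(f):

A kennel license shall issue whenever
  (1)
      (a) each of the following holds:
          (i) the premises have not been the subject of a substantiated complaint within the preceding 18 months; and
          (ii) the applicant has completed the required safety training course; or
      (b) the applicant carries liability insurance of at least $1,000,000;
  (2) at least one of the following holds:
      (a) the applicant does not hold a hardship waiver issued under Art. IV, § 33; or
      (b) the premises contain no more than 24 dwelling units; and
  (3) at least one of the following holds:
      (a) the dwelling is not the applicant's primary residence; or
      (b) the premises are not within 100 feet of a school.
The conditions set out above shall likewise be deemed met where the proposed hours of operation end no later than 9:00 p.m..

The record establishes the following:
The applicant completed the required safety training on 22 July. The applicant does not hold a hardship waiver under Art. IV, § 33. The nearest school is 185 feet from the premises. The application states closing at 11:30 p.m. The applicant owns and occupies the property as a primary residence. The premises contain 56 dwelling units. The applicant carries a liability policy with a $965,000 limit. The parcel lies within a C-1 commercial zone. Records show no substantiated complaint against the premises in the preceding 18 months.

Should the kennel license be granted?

Yes — granted.

(i) no complaint in 18 mo. — met.
(ii) safety training — satisfied.
(a): T AND T → true.
(b) insurance ≥ $1,000,000 — not met.
(1): T OR F → true.
(a) not (hardship waiver) — holds.
(b) ≤ 24 units — not satisfied.
So (2) is satisfied (T OR F).
(a) not (primary residence) — fails.
(b) ≥100 ft from school — met.
(3) = F OR T = true.
Overall: T AND T AND T → true.
Exception (closes by 9 p.m.) — not satisfied.
Result: main true OR exception false → true.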